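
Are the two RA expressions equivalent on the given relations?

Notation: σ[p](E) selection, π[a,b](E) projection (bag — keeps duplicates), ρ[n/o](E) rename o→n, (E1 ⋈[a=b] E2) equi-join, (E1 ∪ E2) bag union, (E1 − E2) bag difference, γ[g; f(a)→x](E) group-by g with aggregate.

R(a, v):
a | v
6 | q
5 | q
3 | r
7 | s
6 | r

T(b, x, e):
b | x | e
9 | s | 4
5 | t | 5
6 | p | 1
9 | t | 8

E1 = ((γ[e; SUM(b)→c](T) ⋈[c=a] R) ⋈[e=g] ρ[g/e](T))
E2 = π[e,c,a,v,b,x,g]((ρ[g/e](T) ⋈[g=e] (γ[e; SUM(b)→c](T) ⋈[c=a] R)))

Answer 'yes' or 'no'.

E1 stepwise |·|:
  T → 4
  γ[e; SUM(b)→c](T) → 4
  R → 5
  (γ[e; SUM(b)→c](T) ⋈[c=a] R) → 3
  T → 4
  ρ[g/e](T) → 4
  ((γ[e; SUM(b)→c](T) ⋈[c=a] R) ⋈[e=g] ρ[g/e](T)) → 3
E2 stepwise |·|:
  T → 4
  ρ[g/e](T) → 4
  T → 4
  γ[e; SUM(b)→c](T) → 4
  R → 5
  (γ[e; SUM(b)→c](T) ⋈[c=a] R) → 3
  (ρ[g/e](T) ⋈[g=e] (γ[e; SUM(b)→c](T) ⋈[c=a] R)) → 3
  π[e,c,a,v,b,x,g]((ρ[g/e](T) ⋈[g=e] (γ[e; SUM(b)→c](T) ⋈[c=a] R))) → 3

E1 and E2 produce the same multiset:
e | c | a | v | b | x | g
1 | 6 | 6 | q | 6 | p | 1
1 | 6 | 6 | r | 6 | p | 1
5 | 5 | 5 | q | 5 | t | 5

yes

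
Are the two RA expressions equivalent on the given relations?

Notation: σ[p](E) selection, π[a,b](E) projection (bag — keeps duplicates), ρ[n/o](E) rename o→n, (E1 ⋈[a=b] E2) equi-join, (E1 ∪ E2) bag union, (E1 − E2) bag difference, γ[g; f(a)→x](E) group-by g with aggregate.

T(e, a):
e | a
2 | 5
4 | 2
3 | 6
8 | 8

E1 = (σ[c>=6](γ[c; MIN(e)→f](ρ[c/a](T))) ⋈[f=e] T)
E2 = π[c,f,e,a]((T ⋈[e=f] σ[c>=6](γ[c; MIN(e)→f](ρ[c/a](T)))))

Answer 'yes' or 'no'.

E1 row counts bottom-up:
  T → 4
  ρ[c/a](T) → 4
  γ[c; MIN(e)→f](ρ[c/a](T)) → 4
  σ[c>=6](γ[c; MIN(e)→f](ρ[c/a](T))) → 2
  T → 4
  (σ[c>=6](γ[c; MIN(e)→f](ρ[c/a](T))) ⋈[f=e] T) → 2
E2 row counts bottom-up:
  T → 4
  T → 4
  ρ[c/a](T) → 4
  γ[c; MIN(e)→f](ρ[c/a](T)) → 4
  σ[c>=6](γ[c; MIN(e)→f](ρ[c/a](T))) → 2
  (T ⋈[e=f] σ[c>=6](γ[c; MIN(e)→f](ρ[c/a](T)))) → 2
  π[c,f,e,a]((T ⋈[e=f] σ[c>=6](γ[c; MIN(e)→f](ρ[c/a](T))))) → 2

E1 and E2 produce the same multiset:
c | f | e | a
6 | 3 | 3 | 6
8 | 8 | 8 | 8

yes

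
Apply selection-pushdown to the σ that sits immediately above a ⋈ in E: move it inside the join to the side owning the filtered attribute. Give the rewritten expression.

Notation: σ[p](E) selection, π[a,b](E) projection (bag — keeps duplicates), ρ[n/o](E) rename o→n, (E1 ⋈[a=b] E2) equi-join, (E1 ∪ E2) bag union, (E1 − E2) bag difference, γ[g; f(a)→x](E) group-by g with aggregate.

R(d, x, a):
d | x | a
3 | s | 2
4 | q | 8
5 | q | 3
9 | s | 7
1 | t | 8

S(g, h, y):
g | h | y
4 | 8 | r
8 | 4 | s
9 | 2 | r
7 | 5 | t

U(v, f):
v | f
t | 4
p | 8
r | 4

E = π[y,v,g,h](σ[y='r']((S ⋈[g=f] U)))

σ filters on y, owned by the left side.
E' = π[y,v,g,h]((σ[y='r'](S) ⋈[g=f] U))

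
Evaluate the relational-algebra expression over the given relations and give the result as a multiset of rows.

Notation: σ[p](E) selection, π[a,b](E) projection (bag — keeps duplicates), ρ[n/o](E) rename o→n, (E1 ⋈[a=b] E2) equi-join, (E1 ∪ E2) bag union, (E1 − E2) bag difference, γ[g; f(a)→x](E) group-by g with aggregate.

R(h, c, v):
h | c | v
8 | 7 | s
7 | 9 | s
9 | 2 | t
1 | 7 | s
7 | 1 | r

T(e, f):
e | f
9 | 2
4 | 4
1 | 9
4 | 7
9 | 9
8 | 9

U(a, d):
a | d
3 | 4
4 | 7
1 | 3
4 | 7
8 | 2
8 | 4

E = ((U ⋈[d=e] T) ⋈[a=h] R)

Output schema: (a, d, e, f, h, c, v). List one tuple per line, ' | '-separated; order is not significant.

Row counts bottom-up:
  U → 6
  T → 6
  (U ⋈[d=e] T) → 4
  R → 5
  ((U ⋈[d=e] T) ⋈[a=h] R) → 2

== RESULT ==
a | d | e | f | h | c | v
8 | 4 | 4 | 4 | 8 | 7 | s
8 | 4 | 4 | 7 | 8 | 7 | s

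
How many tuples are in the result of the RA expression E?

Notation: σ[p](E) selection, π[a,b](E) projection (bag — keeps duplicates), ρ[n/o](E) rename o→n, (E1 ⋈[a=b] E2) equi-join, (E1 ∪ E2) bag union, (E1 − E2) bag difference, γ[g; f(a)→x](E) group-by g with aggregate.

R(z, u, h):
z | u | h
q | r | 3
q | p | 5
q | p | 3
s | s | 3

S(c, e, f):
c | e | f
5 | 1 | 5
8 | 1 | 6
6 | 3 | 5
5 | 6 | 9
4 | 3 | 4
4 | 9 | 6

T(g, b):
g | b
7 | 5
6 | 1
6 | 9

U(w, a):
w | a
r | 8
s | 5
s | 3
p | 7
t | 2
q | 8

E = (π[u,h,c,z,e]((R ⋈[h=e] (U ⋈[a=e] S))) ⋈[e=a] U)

Stepwise |·|:
  R → 4
  U → 6
  S → 6
  (U ⋈[a=e] S) → 2
  (R ⋈[h=e] (U ⋈[a=e] S)) → 6
  π[u,h,c,z,e]((R ⋈[h=e] (U ⋈[a=e] S))) → 6
  U → 6
  (π[u,h,c,z,e]((R ⋈[h=e] (U ⋈[a=e] S))) ⋈[e=a] U) → 6

|E| = 6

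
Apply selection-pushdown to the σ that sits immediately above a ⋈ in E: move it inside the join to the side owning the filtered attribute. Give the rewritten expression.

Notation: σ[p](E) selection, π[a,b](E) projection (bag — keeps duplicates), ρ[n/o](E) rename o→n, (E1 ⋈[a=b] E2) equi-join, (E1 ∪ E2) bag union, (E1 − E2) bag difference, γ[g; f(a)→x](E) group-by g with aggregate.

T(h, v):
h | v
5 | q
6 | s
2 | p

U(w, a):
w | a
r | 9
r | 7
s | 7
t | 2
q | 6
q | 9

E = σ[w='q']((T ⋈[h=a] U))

σ filters on w, owned by the right side.
E' = (T ⋈[h=a] σ[w='q'](U))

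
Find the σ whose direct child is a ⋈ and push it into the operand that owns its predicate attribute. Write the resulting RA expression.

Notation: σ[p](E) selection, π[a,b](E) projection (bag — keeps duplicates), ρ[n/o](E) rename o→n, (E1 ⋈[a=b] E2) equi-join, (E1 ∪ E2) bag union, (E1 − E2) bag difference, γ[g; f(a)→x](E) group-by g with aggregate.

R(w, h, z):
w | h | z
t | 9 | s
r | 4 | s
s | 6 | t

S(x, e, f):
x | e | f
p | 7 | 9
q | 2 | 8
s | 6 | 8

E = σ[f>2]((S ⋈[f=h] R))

σ filters on f, owned by the left side.
E' = (σ[f>2](S) ⋈[f=h] R)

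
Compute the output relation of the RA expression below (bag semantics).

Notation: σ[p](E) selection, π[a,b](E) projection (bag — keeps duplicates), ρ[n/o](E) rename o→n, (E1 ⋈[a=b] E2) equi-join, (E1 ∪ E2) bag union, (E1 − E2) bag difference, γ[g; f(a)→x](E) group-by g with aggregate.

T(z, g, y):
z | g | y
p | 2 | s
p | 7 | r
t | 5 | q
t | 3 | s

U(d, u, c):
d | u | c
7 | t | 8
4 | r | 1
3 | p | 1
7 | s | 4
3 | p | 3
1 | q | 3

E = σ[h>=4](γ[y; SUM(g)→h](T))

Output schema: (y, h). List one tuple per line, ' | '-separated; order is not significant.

Subexpression sizes:
  T → 4
  γ[y; SUM(g)→h](T) → 3
  σ[h>=4](γ[y; SUM(g)→h](T)) → 3

== RESULT ==
y | h
q | 5
r | 7
s | 5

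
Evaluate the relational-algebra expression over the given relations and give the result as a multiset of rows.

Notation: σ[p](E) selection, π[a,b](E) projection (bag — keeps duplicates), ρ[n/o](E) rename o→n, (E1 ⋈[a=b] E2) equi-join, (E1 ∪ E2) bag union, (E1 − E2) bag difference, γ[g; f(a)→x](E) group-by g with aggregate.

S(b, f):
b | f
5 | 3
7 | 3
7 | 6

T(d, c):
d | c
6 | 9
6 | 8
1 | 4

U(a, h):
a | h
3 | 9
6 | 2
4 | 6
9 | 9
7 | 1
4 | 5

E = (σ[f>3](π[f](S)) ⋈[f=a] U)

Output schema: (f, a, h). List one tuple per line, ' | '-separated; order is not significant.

Row counts bottom-up:
  S → 3
  π[f](S) → 3
  σ[f>3](π[f](S)) → 1
  U → 6
  (σ[f>3](π[f](S)) ⋈[f=a] U) → 1

== RESULT ==
f | a | h
6 | 6 | 2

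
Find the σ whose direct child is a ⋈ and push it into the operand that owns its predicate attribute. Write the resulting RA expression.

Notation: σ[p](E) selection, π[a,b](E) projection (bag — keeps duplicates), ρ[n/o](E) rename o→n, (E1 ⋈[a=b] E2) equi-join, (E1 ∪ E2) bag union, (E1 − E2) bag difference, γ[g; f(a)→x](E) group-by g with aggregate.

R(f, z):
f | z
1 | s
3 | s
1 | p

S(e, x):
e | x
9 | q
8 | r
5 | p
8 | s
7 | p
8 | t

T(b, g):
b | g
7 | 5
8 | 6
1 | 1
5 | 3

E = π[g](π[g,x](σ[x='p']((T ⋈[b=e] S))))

σ filters on x, owned by the right side.
E' = π[g](π[g,x]((T ⋈[b=e] σ[x='p'](S))))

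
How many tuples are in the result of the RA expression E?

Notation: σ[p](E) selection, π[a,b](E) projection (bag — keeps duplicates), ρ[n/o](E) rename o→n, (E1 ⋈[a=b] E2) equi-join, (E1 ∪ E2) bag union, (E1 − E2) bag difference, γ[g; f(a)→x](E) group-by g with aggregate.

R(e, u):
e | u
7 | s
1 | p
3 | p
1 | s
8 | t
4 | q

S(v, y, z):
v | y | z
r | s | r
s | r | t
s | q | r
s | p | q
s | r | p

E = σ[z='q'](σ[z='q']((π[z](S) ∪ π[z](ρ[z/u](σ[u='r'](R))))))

Stepwise |·|:
  S → 5
  π[z](S) → 5
  R → 6
  σ[u='r'](R) → 0
  ρ[z/u](σ[u='r'](R)) → 0
  π[z](ρ[z/u](σ[u='r'](R))) → 0
  (π[z](S) ∪ π[z](ρ[z/u](σ[u='r'](R)))) → 5
  σ[z='q']((π[z](S) ∪ π[z](ρ[z/u](σ[u='r'](R))))) → 1
  σ[z='q'](σ[z='q']((π[z](S) ∪ π[z](ρ[z/u](σ[u='r'](R)))))) → 1

|E| = 1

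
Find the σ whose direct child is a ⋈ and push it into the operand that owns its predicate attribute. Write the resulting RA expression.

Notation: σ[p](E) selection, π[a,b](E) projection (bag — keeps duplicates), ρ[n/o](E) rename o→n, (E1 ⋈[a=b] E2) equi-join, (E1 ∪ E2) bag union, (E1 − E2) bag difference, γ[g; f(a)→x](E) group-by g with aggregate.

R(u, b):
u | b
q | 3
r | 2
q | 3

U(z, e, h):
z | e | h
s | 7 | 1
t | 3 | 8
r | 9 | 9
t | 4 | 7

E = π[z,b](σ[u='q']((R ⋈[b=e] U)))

σ filters on u, owned by the left side.
E' = π[z,b]((σ[u='q'](R) ⋈[b=e] U))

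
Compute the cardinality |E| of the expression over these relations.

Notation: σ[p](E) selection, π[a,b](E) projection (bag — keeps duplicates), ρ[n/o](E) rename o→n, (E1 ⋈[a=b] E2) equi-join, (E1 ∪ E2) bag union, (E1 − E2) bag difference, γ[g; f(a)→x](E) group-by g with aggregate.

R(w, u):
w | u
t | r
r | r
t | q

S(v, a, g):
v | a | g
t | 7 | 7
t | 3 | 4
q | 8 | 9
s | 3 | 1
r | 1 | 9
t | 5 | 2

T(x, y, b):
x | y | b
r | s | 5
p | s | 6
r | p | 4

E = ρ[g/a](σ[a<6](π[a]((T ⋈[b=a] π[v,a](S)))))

Row counts bottom-up:
  T → 3
  S → 6
  π[v,a](S) → 6
  (T ⋈[b=a] π[v,a](S)) → 1
  π[a]((T ⋈[b=a] π[v,a](S))) → 1
  σ[a<6](π[a]((T ⋈[b=a] π[v,a](S)))) → 1
  ρ[g/a](σ[a<6](π[a]((T ⋈[b=a] π[v,a](S))))) → 1

|E| = 1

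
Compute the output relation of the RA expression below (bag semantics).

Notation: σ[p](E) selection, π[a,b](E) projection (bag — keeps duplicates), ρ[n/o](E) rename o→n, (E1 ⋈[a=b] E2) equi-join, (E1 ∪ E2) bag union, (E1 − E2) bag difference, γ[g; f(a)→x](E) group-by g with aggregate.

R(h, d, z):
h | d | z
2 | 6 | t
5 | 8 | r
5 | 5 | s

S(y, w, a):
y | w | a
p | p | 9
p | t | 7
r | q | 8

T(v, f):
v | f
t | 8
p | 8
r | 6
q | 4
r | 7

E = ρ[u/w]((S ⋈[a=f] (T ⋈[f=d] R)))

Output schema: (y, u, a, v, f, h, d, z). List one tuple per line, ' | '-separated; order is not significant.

Subexpression sizes:
  S → 3
  T → 5
  R → 3
  (T ⋈[f=d] R) → 3
  (S ⋈[a=f] (T ⋈[f=d] R)) → 2
  ρ[u/w]((S ⋈[a=f] (T ⋈[f=d] R))) → 2

== RESULT ==
y | u | a | v | f | h | d | z
r | q | 8 | p | 8 | 5 | 8 | r
r | q | 8 | t | 8 | 5 | 8 | r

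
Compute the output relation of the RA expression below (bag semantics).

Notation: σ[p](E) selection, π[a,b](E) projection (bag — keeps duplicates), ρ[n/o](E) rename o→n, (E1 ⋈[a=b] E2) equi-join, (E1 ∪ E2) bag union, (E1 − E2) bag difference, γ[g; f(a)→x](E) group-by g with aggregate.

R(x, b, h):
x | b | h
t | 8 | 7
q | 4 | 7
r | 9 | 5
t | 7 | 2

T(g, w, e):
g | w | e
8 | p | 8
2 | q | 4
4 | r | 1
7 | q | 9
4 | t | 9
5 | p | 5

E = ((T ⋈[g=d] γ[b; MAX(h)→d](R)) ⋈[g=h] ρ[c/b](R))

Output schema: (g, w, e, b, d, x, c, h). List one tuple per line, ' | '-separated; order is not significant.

Subexpression sizes:
  T → 6
  R → 4
  γ[b; MAX(h)→d](R) → 4
  (T ⋈[g=d] γ[b; MAX(h)→d](R)) → 4
  R → 4
  ρ[c/b](R) → 4
  ((T ⋈[g=d] γ[b; MAX(h)→d](R)) ⋈[g=h] ρ[c/b](R)) → 6

== RESULT ==
g | w | e | b | d | x | c | h
2 | q | 4 | 7 | 2 | t | 7 | 2
5 | p | 5 | 9 | 5 | r | 9 | 5
7 | q | 9 | 4 | 7 | q | 4 | 7
7 | q | 9 | 4 | 7 | t | 8 | 7
7 | q | 9 | 8 | 7 | q | 4 | 7
7 | q | 9 | 8 | 7 | t | 8 | 7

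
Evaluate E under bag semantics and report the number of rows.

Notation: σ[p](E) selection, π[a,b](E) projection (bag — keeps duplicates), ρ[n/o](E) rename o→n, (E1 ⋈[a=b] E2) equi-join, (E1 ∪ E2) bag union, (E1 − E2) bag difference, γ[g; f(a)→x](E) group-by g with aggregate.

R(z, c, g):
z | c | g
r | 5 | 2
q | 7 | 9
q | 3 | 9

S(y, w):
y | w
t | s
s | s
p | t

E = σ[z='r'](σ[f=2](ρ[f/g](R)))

Row counts bottom-up:
  R → 3
  ρ[f/g](R) → 3
  σ[f=2](ρ[f/g](R)) → 1
  σ[z='r'](σ[f=2](ρ[f/g](R))) → 1

|E| = 1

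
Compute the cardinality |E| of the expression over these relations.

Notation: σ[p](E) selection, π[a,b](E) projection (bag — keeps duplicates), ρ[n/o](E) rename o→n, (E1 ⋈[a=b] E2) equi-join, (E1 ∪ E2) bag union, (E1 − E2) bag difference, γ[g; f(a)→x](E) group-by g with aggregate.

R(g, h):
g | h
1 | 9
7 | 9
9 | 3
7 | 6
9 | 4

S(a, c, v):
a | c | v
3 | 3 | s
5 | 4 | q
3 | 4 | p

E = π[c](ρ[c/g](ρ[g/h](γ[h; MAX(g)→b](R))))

Row counts bottom-up:
  R → 5
  γ[h; MAX(g)→b](R) → 4
  ρ[g/h](γ[h; MAX(g)→b](R)) → 4
  ρ[c/g](ρ[g/h](γ[h; MAX(g)→b](R))) → 4
  π[c](ρ[c/g](ρ[g/h](γ[h; MAX(g)→b](R)))) → 4

|E| = 4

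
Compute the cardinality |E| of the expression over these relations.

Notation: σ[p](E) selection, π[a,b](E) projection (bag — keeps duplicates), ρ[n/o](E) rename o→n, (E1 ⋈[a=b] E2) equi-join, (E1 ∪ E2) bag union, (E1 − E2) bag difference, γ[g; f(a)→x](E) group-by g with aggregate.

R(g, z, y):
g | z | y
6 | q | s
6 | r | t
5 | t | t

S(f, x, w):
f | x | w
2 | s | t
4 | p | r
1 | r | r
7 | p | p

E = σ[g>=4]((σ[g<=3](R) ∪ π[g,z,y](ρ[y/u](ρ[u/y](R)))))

Per-node cardinality:
  R → 3
  σ[g<=3](R) → 0
  R → 3
  ρ[u/y](R) → 3
  ρ[y/u](ρ[u/y](R)) → 3
  π[g,z,y](ρ[y/u](ρ[u/y](R))) → 3
  (σ[g<=3](R) ∪ π[g,z,y](ρ[y/u](ρ[u/y](R)))) → 3
  σ[g>=4]((σ[g<=3](R) ∪ π[g,z,y](ρ[y/u](ρ[u/y](R))))) → 3

|E| = 3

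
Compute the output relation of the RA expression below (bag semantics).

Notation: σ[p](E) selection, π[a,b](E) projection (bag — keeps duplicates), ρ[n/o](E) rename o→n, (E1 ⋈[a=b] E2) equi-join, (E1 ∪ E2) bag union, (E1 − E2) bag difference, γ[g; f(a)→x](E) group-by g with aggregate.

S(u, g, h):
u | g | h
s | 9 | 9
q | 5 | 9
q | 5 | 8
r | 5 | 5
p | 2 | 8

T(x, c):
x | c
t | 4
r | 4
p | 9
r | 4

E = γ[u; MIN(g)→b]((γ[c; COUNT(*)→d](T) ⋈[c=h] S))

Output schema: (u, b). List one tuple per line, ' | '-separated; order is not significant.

Subexpression sizes:
  T → 4
  γ[c; COUNT(*)→d](T) → 2
  S → 5
  (γ[c; COUNT(*)→d](T) ⋈[c=h] S) → 2
  γ[u; MIN(g)→b]((γ[c; COUNT(*)→d](T) ⋈[c=h] S)) → 2

== RESULT ==
u | b
q | 5
s | 9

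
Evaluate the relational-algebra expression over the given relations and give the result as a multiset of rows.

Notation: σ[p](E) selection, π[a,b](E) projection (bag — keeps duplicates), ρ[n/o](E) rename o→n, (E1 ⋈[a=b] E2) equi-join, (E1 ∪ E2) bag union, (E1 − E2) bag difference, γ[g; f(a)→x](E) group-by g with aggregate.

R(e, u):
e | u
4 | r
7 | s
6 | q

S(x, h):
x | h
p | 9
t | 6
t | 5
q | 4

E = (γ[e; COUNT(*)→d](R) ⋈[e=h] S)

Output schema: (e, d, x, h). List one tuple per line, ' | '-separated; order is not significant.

Per-node cardinality:
  R → 3
  γ[e; COUNT(*)→d](R) → 3
  S → 4
  (γ[e; COUNT(*)→d](R) ⋈[e=h] S) → 2

== RESULT ==
e | d | x | h
4 | 1 | q | 4
6 | 1 | t | 6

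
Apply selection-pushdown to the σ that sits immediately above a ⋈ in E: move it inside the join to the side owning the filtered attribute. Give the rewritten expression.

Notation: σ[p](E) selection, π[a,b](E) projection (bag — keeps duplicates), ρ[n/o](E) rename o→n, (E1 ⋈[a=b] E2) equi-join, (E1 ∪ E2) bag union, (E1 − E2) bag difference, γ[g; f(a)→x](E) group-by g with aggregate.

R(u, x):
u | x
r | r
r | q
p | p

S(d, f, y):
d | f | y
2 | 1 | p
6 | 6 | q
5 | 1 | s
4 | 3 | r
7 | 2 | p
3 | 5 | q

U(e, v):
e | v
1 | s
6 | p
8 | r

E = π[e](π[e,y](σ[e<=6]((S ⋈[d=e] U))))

σ filters on e, owned by the right side.
E' = π[e](π[e,y]((S ⋈[d=e] σ[e<=6](U))))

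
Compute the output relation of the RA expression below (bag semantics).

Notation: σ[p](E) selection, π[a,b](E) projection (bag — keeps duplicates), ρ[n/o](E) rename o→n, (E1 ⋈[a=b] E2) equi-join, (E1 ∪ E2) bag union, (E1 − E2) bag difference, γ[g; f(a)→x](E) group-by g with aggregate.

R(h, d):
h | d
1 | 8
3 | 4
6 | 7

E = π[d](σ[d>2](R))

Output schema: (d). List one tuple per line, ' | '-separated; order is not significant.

Subexpression sizes:
  R → 3
  σ[d>2](R) → 3
  π[d](σ[d>2](R)) → 3

== RESULT ==
d
4
7
8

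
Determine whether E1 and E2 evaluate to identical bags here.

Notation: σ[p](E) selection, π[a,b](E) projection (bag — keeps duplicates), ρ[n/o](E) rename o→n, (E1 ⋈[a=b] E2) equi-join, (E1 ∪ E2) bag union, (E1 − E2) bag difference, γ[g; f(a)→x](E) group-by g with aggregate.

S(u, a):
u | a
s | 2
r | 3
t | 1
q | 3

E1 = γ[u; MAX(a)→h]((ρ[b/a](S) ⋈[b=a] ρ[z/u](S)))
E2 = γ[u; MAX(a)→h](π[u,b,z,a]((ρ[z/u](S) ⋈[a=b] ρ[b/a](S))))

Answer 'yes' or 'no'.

E1 stepwise |·|:
  S → 4
  ρ[b/a](S) → 4
  S → 4
  ρ[z/u](S) → 4
  (ρ[b/a](S) ⋈[b=a] ρ[z/u](S)) → 6
  γ[u; MAX(a)→h]((ρ[b/a](S) ⋈[b=a] ρ[z/u](S))) → 4
E2 stepwise |·|:
  S → 4
  ρ[z/u](S) → 4
  S → 4
  ρ[b/a](S) → 4
  (ρ[z/u](S) ⋈[a=b] ρ[b/a](S)) → 6
  π[u,b,z,a]((ρ[z/u](S) ⋈[a=b] ρ[b/a](S))) → 6
  γ[u; MAX(a)→h](π[u,b,z,a]((ρ[z/u](S) ⋈[a=b] ρ[b/a](S)))) → 4

E1 and E2 produce the same multiset:
u | h
q | 3
r | 3
s | 2
t | 1

yes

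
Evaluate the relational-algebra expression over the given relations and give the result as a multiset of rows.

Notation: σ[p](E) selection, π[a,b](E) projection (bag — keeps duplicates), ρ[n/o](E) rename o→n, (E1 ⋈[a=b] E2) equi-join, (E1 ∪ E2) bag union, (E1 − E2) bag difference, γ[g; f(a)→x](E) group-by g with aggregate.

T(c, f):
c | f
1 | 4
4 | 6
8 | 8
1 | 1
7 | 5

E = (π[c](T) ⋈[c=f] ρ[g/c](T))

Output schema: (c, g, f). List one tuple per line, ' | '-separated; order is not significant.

Subexpression sizes:
  T → 5
  π[c](T) → 5
  T → 5
  ρ[g/c](T) → 5
  (π[c](T) ⋈[c=f] ρ[g/c](T)) → 4

== RESULT ==
c | g | f
1 | 1 | 1
1 | 1 | 1
4 | 1 | 4
8 | 8 | 8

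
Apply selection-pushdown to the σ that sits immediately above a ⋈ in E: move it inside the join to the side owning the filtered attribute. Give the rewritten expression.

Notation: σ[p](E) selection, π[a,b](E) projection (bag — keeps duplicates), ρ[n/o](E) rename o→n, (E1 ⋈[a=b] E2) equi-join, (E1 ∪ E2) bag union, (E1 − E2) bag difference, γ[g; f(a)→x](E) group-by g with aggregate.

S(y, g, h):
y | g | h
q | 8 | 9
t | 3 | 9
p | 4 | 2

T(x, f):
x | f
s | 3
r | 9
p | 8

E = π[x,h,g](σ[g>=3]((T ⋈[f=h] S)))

σ filters on g, owned by the right side.
E' = π[x,h,g]((T ⋈[f=h] σ[g>=3](S)))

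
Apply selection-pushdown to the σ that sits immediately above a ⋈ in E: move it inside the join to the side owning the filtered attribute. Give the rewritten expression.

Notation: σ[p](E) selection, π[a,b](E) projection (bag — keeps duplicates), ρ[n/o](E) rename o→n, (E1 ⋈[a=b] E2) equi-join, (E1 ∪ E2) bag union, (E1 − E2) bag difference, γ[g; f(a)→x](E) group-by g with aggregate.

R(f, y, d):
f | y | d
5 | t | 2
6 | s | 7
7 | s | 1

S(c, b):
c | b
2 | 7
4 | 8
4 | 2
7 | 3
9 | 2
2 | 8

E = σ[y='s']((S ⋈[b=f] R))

σ filters on y, owned by the right side.
E' = (S ⋈[b=f] σ[y='s'](R))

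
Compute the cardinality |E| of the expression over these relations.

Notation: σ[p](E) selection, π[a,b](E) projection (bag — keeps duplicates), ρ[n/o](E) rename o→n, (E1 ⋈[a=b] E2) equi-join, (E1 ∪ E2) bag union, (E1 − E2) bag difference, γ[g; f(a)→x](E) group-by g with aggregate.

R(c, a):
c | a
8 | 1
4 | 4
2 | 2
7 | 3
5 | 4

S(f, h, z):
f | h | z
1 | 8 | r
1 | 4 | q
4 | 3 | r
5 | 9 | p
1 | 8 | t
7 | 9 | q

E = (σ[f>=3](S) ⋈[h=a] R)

Stepwise |·|:
  S → 6
  σ[f>=3](S) → 3
  R → 5
  (σ[f>=3](S) ⋈[h=a] R) → 1

|E| = 1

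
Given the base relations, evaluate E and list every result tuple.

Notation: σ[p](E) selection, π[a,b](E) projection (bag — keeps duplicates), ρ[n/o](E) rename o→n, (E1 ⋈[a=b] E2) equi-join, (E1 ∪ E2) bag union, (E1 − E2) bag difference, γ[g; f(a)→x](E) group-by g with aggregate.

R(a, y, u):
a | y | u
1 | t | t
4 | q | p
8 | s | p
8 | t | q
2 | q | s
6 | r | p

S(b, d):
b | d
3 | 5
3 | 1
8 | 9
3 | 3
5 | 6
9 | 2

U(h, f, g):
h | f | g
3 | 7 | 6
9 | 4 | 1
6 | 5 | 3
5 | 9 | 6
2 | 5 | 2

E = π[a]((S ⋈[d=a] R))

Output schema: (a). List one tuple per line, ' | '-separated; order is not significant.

Stepwise |·|:
  S → 6
  R → 6
  (S ⋈[d=a] R) → 3
  π[a]((S ⋈[d=a] R)) → 3

== RESULT ==
a
1
2
6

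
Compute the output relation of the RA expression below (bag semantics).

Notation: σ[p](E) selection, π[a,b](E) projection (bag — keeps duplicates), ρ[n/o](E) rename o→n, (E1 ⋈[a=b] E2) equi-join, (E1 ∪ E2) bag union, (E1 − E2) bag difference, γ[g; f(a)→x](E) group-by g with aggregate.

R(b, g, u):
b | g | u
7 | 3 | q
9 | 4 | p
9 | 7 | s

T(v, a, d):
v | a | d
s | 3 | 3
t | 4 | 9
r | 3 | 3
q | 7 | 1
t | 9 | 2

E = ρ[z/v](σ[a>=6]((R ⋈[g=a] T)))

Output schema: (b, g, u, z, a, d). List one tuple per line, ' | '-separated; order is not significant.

Per-node cardinality:
  R → 3
  T → 5
  (R ⋈[g=a] T) → 4
  σ[a>=6]((R ⋈[g=a] T)) → 1
  ρ[z/v](σ[a>=6]((R ⋈[g=a] T))) → 1

== RESULT ==
b | g | u | z | a | d
9 | 7 | s | q | 7 | 1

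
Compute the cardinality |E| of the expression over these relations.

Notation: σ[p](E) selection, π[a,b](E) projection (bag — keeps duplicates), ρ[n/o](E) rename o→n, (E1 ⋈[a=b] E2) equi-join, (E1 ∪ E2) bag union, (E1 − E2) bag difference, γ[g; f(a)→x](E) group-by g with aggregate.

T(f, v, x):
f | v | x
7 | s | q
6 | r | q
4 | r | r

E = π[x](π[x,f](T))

Row counts bottom-up:
  T → 3
  π[x,f](T) → 3
  π[x](π[x,f](T)) → 3

|E| = 3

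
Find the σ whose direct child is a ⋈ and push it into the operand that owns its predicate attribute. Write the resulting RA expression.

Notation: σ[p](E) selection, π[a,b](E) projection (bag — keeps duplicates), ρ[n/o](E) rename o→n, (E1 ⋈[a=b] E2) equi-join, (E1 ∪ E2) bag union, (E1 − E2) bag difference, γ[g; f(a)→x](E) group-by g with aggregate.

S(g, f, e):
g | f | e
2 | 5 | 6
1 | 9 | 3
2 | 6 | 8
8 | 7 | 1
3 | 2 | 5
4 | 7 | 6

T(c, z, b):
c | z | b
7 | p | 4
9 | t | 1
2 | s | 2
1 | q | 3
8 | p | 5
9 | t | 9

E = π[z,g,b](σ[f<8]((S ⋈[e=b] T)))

σ filters on f, owned by the left side.
E' = π[z,g,b]((σ[f<8](S) ⋈[e=b] T))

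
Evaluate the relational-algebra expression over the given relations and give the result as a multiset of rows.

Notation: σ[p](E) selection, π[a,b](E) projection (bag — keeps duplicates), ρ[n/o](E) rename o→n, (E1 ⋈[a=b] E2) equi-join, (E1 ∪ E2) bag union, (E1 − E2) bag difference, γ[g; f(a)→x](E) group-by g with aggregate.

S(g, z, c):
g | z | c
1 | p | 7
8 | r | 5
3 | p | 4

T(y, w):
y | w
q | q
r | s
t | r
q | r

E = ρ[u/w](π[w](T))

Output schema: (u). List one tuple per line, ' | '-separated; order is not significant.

Stepwise |·|:
  T → 4
  π[w](T) → 4
  ρ[u/w](π[w](T)) → 4

== RESULT ==
u
q
r
r
s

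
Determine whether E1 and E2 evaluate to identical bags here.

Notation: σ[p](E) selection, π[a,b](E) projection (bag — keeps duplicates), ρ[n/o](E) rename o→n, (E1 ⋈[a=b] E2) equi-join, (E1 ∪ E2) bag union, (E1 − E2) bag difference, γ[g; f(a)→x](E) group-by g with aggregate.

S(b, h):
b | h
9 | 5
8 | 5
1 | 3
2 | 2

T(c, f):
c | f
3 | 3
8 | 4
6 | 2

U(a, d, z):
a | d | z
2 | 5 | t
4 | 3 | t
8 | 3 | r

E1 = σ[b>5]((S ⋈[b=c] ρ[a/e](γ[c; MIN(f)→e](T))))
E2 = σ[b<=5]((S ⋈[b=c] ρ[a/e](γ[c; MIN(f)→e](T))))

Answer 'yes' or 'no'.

E1 per-node cardinality:
  S → 4
  T → 3
  γ[c; MIN(f)→e](T) → 3
  ρ[a/e](γ[c; MIN(f)→e](T)) → 3
  (S ⋈[b=c] ρ[a/e](γ[c; MIN(f)→e](T))) → 1
  σ[b>5]((S ⋈[b=c] ρ[a/e](γ[c; MIN(f)→e](T)))) → 1
E2 per-node cardinality:
  S → 4
  T → 3
  γ[c; MIN(f)→e](T) → 3
  ρ[a/e](γ[c; MIN(f)→e](T)) → 3
  (S ⋈[b=c] ρ[a/e](γ[c; MIN(f)→e](T))) → 1
  σ[b<=5]((S ⋈[b=c] ρ[a/e](γ[c; MIN(f)→e](T)))) → 0

E1 result:
b | h | c | a
8 | 5 | 8 | 4
E2 result:
b | h | c | a
(0 rows)
Witness: (8, 5, 8, 4) appears 1× in E1 but 0× in E2.

no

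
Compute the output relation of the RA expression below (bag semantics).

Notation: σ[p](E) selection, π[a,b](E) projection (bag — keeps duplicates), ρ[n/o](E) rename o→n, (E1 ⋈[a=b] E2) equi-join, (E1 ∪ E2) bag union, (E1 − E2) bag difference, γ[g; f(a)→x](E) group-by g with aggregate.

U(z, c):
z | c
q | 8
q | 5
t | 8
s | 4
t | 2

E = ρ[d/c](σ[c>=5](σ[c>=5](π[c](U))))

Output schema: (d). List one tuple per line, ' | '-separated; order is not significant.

Row counts bottom-up:
  U → 5
  π[c](U) → 5
  σ[c>=5](π[c](U)) → 3
  σ[c>=5](σ[c>=5](π[c](U))) → 3
  ρ[d/c](σ[c>=5](σ[c>=5](π[c](U)))) → 3

== RESULT ==
d
5
8
8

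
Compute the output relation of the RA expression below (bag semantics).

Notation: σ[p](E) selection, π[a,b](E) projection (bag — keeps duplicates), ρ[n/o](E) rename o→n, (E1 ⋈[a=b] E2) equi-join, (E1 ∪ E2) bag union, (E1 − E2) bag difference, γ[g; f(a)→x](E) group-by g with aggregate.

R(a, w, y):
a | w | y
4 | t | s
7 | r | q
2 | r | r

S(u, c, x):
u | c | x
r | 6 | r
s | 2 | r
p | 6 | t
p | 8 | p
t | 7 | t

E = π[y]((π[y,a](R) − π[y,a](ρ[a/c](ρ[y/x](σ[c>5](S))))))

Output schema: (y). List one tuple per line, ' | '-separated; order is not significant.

Row counts bottom-up:
  R → 3
  π[y,a](R) → 3
  S → 5
  σ[c>5](S) → 4
  ρ[y/x](σ[c>5](S)) → 4
  ρ[a/c](ρ[y/x](σ[c>5](S))) → 4
  π[y,a](ρ[a/c](ρ[y/x](σ[c>5](S)))) → 4
  (π[y,a](R) − π[y,a](ρ[a/c](ρ[y/x](σ[c>5](S))))) → 3
  π[y]((π[y,a](R) − π[y,a](ρ[a/c](ρ[y/x](σ[c>5](S)))))) → 3

== RESULT ==
y
q
r
s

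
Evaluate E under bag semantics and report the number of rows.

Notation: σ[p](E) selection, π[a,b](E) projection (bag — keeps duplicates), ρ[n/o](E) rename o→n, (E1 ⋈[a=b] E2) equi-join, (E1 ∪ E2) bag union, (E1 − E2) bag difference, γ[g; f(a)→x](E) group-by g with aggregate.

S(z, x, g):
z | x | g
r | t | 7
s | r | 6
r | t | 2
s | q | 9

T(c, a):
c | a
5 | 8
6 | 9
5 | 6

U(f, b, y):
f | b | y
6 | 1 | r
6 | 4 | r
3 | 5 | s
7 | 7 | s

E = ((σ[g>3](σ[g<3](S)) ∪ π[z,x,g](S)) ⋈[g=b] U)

Stepwise |·|:
  S → 4
  σ[g<3](S) → 1
  σ[g>3](σ[g<3](S)) → 0
  S → 4
  π[z,x,g](S) → 4
  (σ[g>3](σ[g<3](S)) ∪ π[z,x,g](S)) → 4
  U → 4
  ((σ[g>3](σ[g<3](S)) ∪ π[z,x,g](S)) ⋈[g=b] U) → 1

|E| = 1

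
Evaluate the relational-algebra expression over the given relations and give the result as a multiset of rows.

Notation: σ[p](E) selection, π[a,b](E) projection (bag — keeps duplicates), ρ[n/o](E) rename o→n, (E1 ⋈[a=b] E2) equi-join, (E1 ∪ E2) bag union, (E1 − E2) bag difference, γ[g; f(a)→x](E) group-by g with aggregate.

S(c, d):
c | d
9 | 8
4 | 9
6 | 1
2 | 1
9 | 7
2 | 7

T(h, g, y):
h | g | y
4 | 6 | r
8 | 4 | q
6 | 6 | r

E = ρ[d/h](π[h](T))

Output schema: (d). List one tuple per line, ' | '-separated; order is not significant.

Subexpression sizes:
  T → 3
  π[h](T) → 3
  ρ[d/h](π[h](T)) → 3

== RESULT ==
d
4
6
8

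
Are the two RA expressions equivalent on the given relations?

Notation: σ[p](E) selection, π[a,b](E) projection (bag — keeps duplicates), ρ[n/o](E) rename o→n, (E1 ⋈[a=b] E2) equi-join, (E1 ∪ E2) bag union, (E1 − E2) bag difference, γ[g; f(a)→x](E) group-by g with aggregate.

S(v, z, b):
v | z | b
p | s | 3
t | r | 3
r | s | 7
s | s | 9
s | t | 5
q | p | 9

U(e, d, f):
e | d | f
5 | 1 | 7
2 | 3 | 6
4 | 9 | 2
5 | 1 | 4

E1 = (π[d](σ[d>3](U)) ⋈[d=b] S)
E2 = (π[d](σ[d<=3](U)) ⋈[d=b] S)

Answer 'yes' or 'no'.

E1 subexpression sizes:
  U → 4
  σ[d>3](U) → 1
  π[d](σ[d>3](U)) → 1
  S → 6
  (π[d](σ[d>3](U)) ⋈[d=b] S) → 2
E2 subexpression sizes:
  U → 4
  σ[d<=3](U) → 3
  π[d](σ[d<=3](U)) → 3
  S → 6
  (π[d](σ[d<=3](U)) ⋈[d=b] S) → 2

E1 result:
d | v | z | b
9 | q | p | 9
9 | s | s | 9
E2 result:
d | v | z | b
3 | p | s | 3
3 | t | r | 3
Witness: (9, 'q', 'p', 9) appears 1× in E1 but 0× in E2.

no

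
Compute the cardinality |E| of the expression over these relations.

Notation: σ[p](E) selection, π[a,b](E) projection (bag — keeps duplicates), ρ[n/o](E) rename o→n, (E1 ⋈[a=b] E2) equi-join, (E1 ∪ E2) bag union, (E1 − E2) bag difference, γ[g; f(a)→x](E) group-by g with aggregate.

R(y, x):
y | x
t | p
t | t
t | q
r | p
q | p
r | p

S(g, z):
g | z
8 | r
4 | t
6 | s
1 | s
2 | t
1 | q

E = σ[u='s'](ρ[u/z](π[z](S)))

Subexpression sizes:
  S → 6
  π[z](S) → 6
  ρ[u/z](π[z](S)) → 6
  σ[u='s'](ρ[u/z](π[z](S))) → 2

|E| = 2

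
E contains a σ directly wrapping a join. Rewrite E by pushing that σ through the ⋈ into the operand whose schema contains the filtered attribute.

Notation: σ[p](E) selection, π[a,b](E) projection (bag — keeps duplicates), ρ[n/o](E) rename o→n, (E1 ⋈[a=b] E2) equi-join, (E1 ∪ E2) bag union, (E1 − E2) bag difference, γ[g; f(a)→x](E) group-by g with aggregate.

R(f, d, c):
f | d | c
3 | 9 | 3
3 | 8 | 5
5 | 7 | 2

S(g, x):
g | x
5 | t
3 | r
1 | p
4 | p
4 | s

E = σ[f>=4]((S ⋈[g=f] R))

σ filters on f, owned by the right side.
E' = (S ⋈[g=f] σ[f>=4](R))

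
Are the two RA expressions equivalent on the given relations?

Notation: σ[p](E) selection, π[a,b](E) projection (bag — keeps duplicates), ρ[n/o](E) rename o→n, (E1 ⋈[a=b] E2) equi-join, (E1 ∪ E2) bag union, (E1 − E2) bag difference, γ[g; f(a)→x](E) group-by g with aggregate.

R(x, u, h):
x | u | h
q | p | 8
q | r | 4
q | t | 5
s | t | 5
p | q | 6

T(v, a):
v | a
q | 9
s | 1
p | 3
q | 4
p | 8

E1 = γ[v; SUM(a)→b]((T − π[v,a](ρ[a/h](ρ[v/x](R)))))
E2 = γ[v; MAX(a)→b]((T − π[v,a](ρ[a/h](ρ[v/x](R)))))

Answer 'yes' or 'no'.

E1 subexpression sizes:
  T → 5
  R → 5
  ρ[v/x](R) → 5
  ρ[a/h](ρ[v/x](R)) → 5
  π[v,a](ρ[a/h](ρ[v/x](R))) → 5
  (T − π[v,a](ρ[a/h](ρ[v/x](R)))) → 4
  γ[v; SUM(a)→b]((T − π[v,a](ρ[a/h](ρ[v/x](R))))) → 3
E2 subexpression sizes:
  T → 5
  R → 5
  ρ[v/x](R) → 5
  ρ[a/h](ρ[v/x](R)) → 5
  π[v,a](ρ[a/h](ρ[v/x](R))) → 5
  (T − π[v,a](ρ[a/h](ρ[v/x](R)))) → 4
  γ[v; MAX(a)→b]((T − π[v,a](ρ[a/h](ρ[v/x](R))))) → 3

E1 result:
v | b
p | 11
q | 9
s | 1
E2 result:
v | b
p | 8
q | 9
s | 1
Witness: ('p', 11) appears 1× in E1 but 0× in E2.

no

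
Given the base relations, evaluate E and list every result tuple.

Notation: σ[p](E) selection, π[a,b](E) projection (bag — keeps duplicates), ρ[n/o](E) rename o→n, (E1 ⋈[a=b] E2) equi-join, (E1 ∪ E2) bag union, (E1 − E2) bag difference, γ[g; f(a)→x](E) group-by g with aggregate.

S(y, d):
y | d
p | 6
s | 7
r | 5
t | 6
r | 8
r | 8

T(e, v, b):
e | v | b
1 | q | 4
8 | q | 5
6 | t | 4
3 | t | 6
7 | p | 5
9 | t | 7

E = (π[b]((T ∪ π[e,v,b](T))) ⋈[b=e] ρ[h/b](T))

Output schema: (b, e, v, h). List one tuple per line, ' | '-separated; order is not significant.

Per-node cardinality:
  T → 6
  T → 6
  π[e,v,b](T) → 6
  (T ∪ π[e,v,b](T)) → 12
  π[b]((T ∪ π[e,v,b](T))) → 12
  T → 6
  ρ[h/b](T) → 6
  (π[b]((T ∪ π[e,v,b](T))) ⋈[b=e] ρ[h/b](T)) → 4

== RESULT ==
b | e | v | h
6 | 6 | t | 4
6 | 6 | t | 4
7 | 7 | p | 5
7 | 7 | p | 5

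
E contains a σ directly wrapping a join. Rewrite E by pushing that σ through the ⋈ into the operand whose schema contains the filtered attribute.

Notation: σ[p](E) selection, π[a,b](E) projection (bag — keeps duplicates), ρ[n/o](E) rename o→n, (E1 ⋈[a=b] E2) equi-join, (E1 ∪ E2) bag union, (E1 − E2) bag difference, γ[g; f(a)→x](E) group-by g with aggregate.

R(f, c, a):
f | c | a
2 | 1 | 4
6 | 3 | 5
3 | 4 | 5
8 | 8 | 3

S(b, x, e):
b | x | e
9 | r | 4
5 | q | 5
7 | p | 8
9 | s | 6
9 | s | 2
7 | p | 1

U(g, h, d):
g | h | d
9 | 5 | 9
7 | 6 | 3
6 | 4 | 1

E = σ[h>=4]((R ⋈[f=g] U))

σ filters on h, owned by the right side.
E' = (R ⋈[f=g] σ[h>=4](U))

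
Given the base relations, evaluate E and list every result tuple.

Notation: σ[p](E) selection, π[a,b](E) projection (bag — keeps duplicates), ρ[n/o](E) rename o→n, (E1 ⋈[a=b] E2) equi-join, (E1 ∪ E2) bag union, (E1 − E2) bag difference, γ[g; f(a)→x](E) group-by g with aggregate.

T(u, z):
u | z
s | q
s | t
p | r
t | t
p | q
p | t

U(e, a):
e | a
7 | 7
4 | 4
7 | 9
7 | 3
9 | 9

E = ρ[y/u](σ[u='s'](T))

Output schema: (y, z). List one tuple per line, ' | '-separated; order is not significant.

Row counts bottom-up:
  T → 6
  σ[u='s'](T) → 2
  ρ[y/u](σ[u='s'](T)) → 2

== RESULT ==
y | z
s | q
s | t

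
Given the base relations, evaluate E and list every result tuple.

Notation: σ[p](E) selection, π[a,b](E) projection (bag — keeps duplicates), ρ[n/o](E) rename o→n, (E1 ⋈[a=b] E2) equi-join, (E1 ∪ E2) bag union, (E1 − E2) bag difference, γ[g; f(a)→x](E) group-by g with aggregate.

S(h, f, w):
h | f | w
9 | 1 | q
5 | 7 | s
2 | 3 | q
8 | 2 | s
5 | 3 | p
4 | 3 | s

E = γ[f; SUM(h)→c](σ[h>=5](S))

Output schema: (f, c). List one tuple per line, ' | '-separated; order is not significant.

Stepwise |·|:
  S → 6
  σ[h>=5](S) → 4
  γ[f; SUM(h)→c](σ[h>=5](S)) → 4

== RESULT ==
f | c
1 | 9
2 | 8
3 | 5
7 | 5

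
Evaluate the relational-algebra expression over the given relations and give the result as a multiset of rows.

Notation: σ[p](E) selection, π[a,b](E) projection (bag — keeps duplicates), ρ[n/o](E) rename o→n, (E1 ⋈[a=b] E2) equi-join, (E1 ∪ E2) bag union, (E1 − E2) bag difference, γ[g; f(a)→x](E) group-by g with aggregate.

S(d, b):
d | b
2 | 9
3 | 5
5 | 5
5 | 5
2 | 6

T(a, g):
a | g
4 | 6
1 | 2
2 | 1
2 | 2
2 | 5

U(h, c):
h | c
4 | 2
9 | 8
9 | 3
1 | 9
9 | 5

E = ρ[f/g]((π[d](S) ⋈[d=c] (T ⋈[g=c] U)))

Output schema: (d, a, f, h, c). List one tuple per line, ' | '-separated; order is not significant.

Stepwise |·|:
  S → 5
  π[d](S) → 5
  T → 5
  U → 5
  (T ⋈[g=c] U) → 3
  (π[d](S) ⋈[d=c] (T ⋈[g=c] U)) → 6
  ρ[f/g]((π[d](S) ⋈[d=c] (T ⋈[g=c] U))) → 6

== RESULT ==
d | a | f | h | c
2 | 1 | 2 | 4 | 2
2 | 1 | 2 | 4 | 2
2 | 2 | 2 | 4 | 2
2 | 2 | 2 | 4 | 2
5 | 2 | 5 | 9 | 5
5 | 2 | 5 | 9 | 5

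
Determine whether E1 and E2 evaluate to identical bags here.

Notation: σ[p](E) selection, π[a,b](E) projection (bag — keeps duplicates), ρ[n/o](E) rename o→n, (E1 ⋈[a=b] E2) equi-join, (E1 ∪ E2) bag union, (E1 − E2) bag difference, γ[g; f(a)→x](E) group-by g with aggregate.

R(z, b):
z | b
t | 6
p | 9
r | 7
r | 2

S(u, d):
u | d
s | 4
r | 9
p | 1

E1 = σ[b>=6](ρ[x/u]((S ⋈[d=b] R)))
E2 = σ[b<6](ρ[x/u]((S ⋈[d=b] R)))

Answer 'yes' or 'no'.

E1 stepwise |·|:
  S → 3
  R → 4
  (S ⋈[d=b] R) → 1
  ρ[x/u]((S ⋈[d=b] R)) → 1
  σ[b>=6](ρ[x/u]((S ⋈[d=b] R))) → 1
E2 stepwise |·|:
  S → 3
  R → 4
  (S ⋈[d=b] R) → 1
  ρ[x/u]((S ⋈[d=b] R)) → 1
  σ[b<6](ρ[x/u]((S ⋈[d=b] R))) → 0

E1 result:
x | d | z | b
r | 9 | p | 9
E2 result:
x | d | z | b
(0 rows)
Witness: ('r', 9, 'p', 9) appears 1× in E1 but 0× in E2.

no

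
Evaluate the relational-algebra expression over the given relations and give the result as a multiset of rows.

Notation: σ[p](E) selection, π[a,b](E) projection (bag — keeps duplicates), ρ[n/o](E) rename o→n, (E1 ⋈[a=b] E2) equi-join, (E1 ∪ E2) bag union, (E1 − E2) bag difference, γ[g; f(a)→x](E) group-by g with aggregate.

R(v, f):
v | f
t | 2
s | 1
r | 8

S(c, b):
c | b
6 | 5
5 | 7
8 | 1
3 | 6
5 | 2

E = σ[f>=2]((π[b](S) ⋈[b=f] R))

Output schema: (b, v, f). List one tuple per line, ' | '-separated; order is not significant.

Stepwise |·|:
  S → 5
  π[b](S) → 5
  R → 3
  (π[b](S) ⋈[b=f] R) → 2
  σ[f>=2]((π[b](S) ⋈[b=f] R)) → 1

== RESULT ==
b | v | f
2 | t | 2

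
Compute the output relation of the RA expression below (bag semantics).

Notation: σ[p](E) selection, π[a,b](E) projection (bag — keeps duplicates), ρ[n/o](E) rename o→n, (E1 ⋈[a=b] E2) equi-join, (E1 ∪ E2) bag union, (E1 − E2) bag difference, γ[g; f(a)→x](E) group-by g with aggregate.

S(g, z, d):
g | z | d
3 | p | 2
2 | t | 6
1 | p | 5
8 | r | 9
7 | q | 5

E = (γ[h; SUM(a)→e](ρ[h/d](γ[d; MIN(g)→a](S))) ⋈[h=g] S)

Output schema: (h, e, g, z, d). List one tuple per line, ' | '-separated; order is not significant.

Row counts bottom-up:
  S → 5
  γ[d; MIN(g)→a](S) → 4
  ρ[h/d](γ[d; MIN(g)→a](S)) → 4
  γ[h; SUM(a)→e](ρ[h/d](γ[d; MIN(g)→a](S))) → 4
  S → 5
  (γ[h; SUM(a)→e](ρ[h/d](γ[d; MIN(g)→a](S))) ⋈[h=g] S) → 1

== RESULT ==
h | e | g | z | d
2 | 3 | 2 | t | 6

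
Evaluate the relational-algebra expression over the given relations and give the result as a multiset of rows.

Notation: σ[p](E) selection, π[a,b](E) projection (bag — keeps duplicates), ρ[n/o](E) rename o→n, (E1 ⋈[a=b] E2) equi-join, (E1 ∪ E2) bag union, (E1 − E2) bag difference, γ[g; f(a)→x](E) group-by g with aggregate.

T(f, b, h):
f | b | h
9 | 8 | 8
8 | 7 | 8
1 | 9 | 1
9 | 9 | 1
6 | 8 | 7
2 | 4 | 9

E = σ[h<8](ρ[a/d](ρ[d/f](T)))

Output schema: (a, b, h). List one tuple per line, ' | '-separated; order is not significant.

Row counts bottom-up:
  T → 6
  ρ[d/f](T) → 6
  ρ[a/d](ρ[d/f](T)) → 6
  σ[h<8](ρ[a/d](ρ[d/f](T))) → 3

== RESULT ==
a | b | h
1 | 9 | 1
6 | 8 | 7
9 | 9 | 1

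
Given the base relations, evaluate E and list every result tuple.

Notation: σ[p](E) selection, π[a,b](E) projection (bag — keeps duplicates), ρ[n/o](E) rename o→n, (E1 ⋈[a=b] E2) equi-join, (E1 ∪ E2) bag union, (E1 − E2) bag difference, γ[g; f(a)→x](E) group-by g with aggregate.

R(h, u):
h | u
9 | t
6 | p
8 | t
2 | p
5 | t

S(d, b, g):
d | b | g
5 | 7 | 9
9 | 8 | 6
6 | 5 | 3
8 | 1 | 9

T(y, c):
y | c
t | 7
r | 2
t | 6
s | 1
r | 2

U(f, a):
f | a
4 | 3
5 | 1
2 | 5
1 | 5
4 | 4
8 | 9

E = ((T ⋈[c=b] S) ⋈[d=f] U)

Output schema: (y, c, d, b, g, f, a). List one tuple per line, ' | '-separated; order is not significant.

Subexpression sizes:
  T → 5
  S → 4
  (T ⋈[c=b] S) → 2
  U → 6
  ((T ⋈[c=b] S) ⋈[d=f] U) → 2

== RESULT ==
y | c | d | b | g | f | a
s | 1 | 8 | 1 | 9 | 8 | 9
t | 7 | 5 | 7 | 9 | 5 | 1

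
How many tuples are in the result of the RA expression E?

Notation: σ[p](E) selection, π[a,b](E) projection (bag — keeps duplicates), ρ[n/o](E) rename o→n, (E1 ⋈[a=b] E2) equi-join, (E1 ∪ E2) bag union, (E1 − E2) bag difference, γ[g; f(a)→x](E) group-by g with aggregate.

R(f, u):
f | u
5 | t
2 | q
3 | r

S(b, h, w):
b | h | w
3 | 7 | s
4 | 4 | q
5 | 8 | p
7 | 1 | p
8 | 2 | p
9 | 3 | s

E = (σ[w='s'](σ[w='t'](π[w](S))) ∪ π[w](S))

Row counts bottom-up:
  S → 6
  π[w](S) → 6
  σ[w='t'](π[w](S)) → 0
  σ[w='s'](σ[w='t'](π[w](S))) → 0
  S → 6
  π[w](S) → 6
  (σ[w='s'](σ[w='t'](π[w](S))) ∪ π[w](S)) → 6

|E| = 6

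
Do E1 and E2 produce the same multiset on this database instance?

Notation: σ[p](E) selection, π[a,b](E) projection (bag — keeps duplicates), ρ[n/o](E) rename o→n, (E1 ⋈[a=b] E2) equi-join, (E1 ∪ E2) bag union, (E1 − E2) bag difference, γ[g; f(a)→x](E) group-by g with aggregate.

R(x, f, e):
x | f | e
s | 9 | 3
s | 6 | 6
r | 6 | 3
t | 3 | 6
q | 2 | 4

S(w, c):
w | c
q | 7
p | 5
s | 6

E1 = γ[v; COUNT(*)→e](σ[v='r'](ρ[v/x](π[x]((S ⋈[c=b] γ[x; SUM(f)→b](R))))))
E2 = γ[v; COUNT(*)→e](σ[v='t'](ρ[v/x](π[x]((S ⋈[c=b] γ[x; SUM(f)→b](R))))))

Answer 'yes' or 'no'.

E1 per-node cardinality:
  S → 3
  R → 5
  γ[x; SUM(f)→b](R) → 4
  (S ⋈[c=b] γ[x; SUM(f)→b](R)) → 1
  π[x]((S ⋈[c=b] γ[x; SUM(f)→b](R))) → 1
  ρ[v/x](π[x]((S ⋈[c=b] γ[x; SUM(f)→b](R)))) → 1
  σ[v='r'](ρ[v/x](π[x]((S ⋈[c=b] γ[x; SUM(f)→b](R))))) → 1
  γ[v; COUNT(*)→e](σ[v='r'](ρ[v/x](π[x]((S ⋈[c=b] γ[x; SUM(f)→b](R)))))) → 1
E2 per-node cardinality:
  S → 3
  R → 5
  γ[x; SUM(f)→b](R) → 4
  (S ⋈[c=b] γ[x; SUM(f)→b](R)) → 1
  π[x]((S ⋈[c=b] γ[x; SUM(f)→b](R))) → 1
  ρ[v/x](π[x]((S ⋈[c=b] γ[x; SUM(f)→b](R)))) → 1
  σ[v='t'](ρ[v/x](π[x]((S ⋈[c=b] γ[x; SUM(f)→b](R))))) → 0
  γ[v; COUNT(*)→e](σ[v='t'](ρ[v/x](π[x]((S ⋈[c=b] γ[x; SUM(f)→b](R)))))) → 0

E1 result:
v | e
r | 1
E2 result:
v | e
(0 rows)
Witness: ('r', 1) appears 1× in E1 but 0× in E2.

no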